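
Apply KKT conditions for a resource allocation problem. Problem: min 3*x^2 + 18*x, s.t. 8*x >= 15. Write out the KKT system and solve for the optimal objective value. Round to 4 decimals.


Step 1: Try lambda = 0 (constraint inactive).
x_unc = -18/(2*3) = -3.0
Check: 8*-3.0 = -24.0 < 15 -- violated!
Step 2: Constraint must be active: 8*x = 15
x* = 15/8 = 1.875
lambda = (2*3*1.875 + 18)/8 = 3.6563
Step 3: Compute optimal value.
f(x*) = 3*1.875^2 + 18*1.875 = 44.2969


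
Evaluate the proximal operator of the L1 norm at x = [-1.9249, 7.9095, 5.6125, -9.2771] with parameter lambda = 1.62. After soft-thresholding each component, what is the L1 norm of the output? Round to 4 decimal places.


Soft-thresholding with lambda = 1.62:
prox(-1.9249) = sign(-1.9249)*max(|-1.9249| - 1.62, 0) = -0.3049
prox(7.9095) = sign(7.9095)*max(|7.9095| - 1.62, 0) = 6.2895
prox(5.6125) = sign(5.6125)*max(|5.6125| - 1.62, 0) = 3.9925
prox(-9.2771) = sign(-9.2771)*max(|-9.2771| - 1.62, 0) = -7.6571
prox(x) = [-0.3049, 6.2895, 3.9925, -7.6571]
||prox(x)||_1 = 0.3049 + 6.2895 + 3.9925 + 7.6571 = 18.244


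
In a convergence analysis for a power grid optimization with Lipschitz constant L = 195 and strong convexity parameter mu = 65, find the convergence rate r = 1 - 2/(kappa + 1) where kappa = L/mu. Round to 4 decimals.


Step 1: Compute the condition number.
kappa = L/mu = 195/65 = 3.0
Step 2: Compute the convergence rate.
r = 1 - 2/(kappa + 1) = 1 - 2*mu/(L + mu) = (L - mu)/(L + mu) = 130/260 = 0.5


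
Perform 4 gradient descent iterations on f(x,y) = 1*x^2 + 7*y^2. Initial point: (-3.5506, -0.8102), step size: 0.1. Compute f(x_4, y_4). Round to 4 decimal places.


Gradient descent on f(x,y) = 1*x^2 + 7*y^2.
Starting point: (-3.5506, -0.8102), alpha = 0.1
Step 1: grad_x = 2*1*-3.5506 = -7.1012, grad_y = 2*7*-0.8102 = -11.3428
  x_1 = -3.5506 - 0.1*-7.1012 = -2.8405
  y_1 = -0.8102 - 0.1*-11.3428 = 0.3241
Step 2: grad_x = 2*1*-2.8405 = -5.681, grad_y = 2*7*0.3241 = 4.5371
  x_2 = -2.8405 - 0.1*-5.681 = -2.2724
  y_2 = 0.3241 - 0.1*4.5371 = -0.1296
Step 3: grad_x = 2*1*-2.2724 = -4.5448, grad_y = 2*7*-0.1296 = -1.8148
  x_3 = -2.2724 - 0.1*-4.5448 = -1.8179
  y_3 = -0.1296 - 0.1*-1.8148 = 0.0519
Step 4: grad_x = 2*1*-1.8179 = -3.6358, grad_y = 2*7*0.0519 = 0.7259
  x_4 = -1.8179 - 0.1*-3.6358 = -1.4543
  y_4 = 0.0519 - 0.1*0.7259 = -0.0207
f(-1.4543, -0.0207) = 1*(-1.4543)^2 + 7*(-0.0207)^2 = 2.1181


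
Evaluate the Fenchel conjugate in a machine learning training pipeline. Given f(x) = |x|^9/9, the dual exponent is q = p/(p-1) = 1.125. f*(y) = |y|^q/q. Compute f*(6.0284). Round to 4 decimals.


The conjugate exponent q satisfies 1/p + 1/q = 1.
p = 9, so q = 9/(9 - 1) = 1.125
|y|^q = 6.0284^1.125 = 7.5462
f*(6.0284) = 7.5462 / 1.125 = 6.7077


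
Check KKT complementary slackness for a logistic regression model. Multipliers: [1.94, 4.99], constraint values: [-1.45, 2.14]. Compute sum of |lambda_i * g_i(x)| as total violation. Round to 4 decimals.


KKT complementary slackness check:
lambda_1 * g_1 = 1.94 * -1.45 = -2.813
lambda_2 * g_2 = 4.99 * 2.14 = 10.6786
Total violation = 2.813 + 10.6786 = 13.4916


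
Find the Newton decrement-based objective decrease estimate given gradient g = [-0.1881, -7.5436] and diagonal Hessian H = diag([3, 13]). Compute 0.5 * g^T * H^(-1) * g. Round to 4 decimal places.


Step 1: H is diagonal, so H^(-1) * g = [-0.0627, -0.5803].
Step 2: g^T H^(-1) g = sum_i g_i^2 / H_ii
  = (-0.1881)^2/3 + (-7.5436)^2/13
  = 0.0118 + 4.3774 = 4.3892
Step 3: Objective decrease = 0.5 * g^T H^(-1) g = 2.1946


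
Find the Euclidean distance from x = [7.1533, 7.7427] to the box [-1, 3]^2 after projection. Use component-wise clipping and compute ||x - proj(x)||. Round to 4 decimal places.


Project each component onto [-1, 3].
clip(7.1533) = 3.0, clip(7.7427) = 3.0
Projection = [3.0, 3.0]
Squared diffs: [17.2499, 22.4932]
Distance = sqrt(39.7431) = 6.3042


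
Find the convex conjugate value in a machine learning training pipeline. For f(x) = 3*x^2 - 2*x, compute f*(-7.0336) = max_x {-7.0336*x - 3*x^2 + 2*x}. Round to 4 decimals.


f*(y) = sup_x {y*x - a*x^2 - b*x} = sup_x {(y-b)*x - a*x^2}
FOC: (y - b) - 2a*x = 0 => x* = (y - b)/(2a)
x* = (-7.0336 + 2)/(2*3) = -0.8389
f*(-7.0336) = (y-b)^2/(4a) = (-7.0336 + 2)^2/(4*3)
= 25.3371/12 = 2.1114


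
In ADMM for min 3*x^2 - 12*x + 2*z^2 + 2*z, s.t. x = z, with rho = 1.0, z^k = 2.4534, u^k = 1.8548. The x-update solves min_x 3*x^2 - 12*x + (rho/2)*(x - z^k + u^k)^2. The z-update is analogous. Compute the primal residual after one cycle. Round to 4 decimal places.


ADMM iteration with rho = 1.0, z^k = 2.4534, u^k = 1.8548
Step 1: x-update.
Minimize 3*x^2 - 12*x + (1.0/2)*(x - 2.4534 + 1.8548)^2
FOC: (2*3 + 1.0)*x = 12 + 1.0*(2.4534 - 1.8548)
x^{k+1} = 1.7998
Step 2: z-update.
Minimize 2*z^2 + 2*z + (1.0/2)*(1.7998 - z + 1.8548)^2
FOC: (2*2 + 1.0)*z = -2 + 1.0*(1.7998 + 1.8548)
z^{k+1} = 0.3309
Step 3: u-update.
u^{k+1} = 1.8548 + 1.7998 - 0.3309 = 3.3237
Step 4: Primal residual = |1.7998 - 0.3309| = 1.4689


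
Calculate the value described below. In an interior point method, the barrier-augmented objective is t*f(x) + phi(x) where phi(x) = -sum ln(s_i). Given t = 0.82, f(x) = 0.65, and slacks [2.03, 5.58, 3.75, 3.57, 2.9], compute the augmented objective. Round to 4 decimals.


Step 1: Compute log-barrier.
ln values: [0.708, 1.7192, 1.3218, 1.2726, 1.0647]
phi = -(0.708 + 1.7192 + 1.3218 + 1.2726 + 1.0647) = -6.0863
Step 2: Compute augmented objective.
t*f(x) = 0.82*0.65 = 0.533
Total = 0.533 - 6.0863 = -5.5533


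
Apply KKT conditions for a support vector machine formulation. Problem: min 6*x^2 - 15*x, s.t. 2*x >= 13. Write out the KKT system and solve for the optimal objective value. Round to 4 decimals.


Step 1: Try lambda = 0 (constraint inactive).
x_unc = 15/(2*6) = 1.25
Check: 2*1.25 = 2.5 < 13 -- violated!
Step 2: Constraint must be active: 2*x = 13
x* = 13/2 = 6.5
lambda = (2*6*6.5 - 15)/2 = 31.5
Step 3: Compute optimal value.
f(x*) = 6*6.5^2 - 15*6.5 = 156.0


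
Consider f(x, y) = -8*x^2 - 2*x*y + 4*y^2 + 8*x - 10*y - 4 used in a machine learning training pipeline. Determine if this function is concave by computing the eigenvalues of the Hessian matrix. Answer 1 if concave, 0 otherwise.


The Hessian of f(x,y) = -8*x^2 - 2*x*y + 4*y^2 + 8*x - 10*y - 4 is:
H = [[-16, -2], [-2, 8]]
Trace = -16 + 8 = -8
Determinant = -16*8 - (-2)^2 = -132
Discriminant = (-8)^2 - 4*-132 = 592.0
Eigenvalues: lambda_1 = -16.1655, lambda_2 = 8.1655
The function is not concave.

0


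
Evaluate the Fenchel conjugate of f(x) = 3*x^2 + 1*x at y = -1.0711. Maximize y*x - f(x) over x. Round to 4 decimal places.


f*(y) = sup_x {y*x - a*x^2 - b*x} = sup_x {(y-b)*x - a*x^2}
FOC: (y - b) - 2a*x = 0 => x* = (y - b)/(2a)
x* = (-1.0711 - 1)/(2*3) = -0.3452
f*(-1.0711) = (y-b)^2/(4a) = (-1.0711 - 1)^2/(4*3)
= 4.2895/12 = 0.3575


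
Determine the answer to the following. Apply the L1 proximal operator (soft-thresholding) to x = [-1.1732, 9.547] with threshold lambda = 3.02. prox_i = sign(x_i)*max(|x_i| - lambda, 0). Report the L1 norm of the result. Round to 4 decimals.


Soft-thresholding with lambda = 3.02:
prox(-1.1732) = sign(-1.1732)*max(|-1.1732| - 3.02, 0) = 0.0
prox(9.547) = sign(9.547)*max(|9.547| - 3.02, 0) = 6.527
prox(x) = [0.0, 6.527]
||prox(x)||_1 = 0.0 + 6.527 = 6.527


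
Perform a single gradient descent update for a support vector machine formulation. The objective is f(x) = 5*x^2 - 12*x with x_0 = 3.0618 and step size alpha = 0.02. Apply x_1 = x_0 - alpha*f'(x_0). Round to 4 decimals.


We compute the gradient at x_0 and apply the update.
f'(x) = 10*x - 12
f'(3.0618) = 10*3.0618 - 12 = 18.618
x_1 = 3.0618 - 0.02*18.618 = 2.6894


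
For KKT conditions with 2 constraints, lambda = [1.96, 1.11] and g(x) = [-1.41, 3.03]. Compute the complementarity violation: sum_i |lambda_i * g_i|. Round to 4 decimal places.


KKT complementary slackness check:
lambda_1 * g_1 = 1.96 * -1.41 = -2.7636
lambda_2 * g_2 = 1.11 * 3.03 = 3.3633
Total violation = 2.7636 + 3.3633 = 6.1269


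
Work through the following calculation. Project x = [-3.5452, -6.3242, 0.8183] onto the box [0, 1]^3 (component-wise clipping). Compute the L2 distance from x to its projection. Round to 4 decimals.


Project each component onto [0, 1].
clip(-3.5452) = 0.0, clip(-6.3242) = 0.0, clip(0.8183) = 0.8183
Projection = [0.0, 0.0, 0.8183]
Squared diffs: [12.5684, 39.9955, 0.0]
Distance = sqrt(52.5639) = 7.2501


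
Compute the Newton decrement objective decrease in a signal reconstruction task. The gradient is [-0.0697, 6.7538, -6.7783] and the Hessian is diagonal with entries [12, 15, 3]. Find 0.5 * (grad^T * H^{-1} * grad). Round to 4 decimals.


Step 1: H is diagonal, so H^(-1) * g = [-0.0058, 0.4503, -2.2594].
Step 2: g^T H^(-1) g = sum_i g_i^2 / H_ii
  = (-0.0697)^2/12 + (6.7538)^2/15 + (-6.7783)^2/3
  = 0.0004 + 3.0409 + 15.3151 = 18.3564
Step 3: Objective decrease = 0.5 * g^T H^(-1) g = 9.1782


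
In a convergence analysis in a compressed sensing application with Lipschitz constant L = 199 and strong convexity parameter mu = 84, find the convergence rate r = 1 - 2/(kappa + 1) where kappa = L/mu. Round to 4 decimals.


Step 1: Compute the condition number.
kappa = L/mu = 199/84 = 2.369
Step 2: Compute the convergence rate.
r = 1 - 2/(kappa + 1) = 1 - 2*mu/(L + mu) = (L - mu)/(L + mu) = 115/283 = 0.4064


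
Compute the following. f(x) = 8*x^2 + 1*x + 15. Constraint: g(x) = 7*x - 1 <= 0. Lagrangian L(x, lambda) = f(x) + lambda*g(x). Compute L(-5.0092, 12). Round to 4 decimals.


Step 1: Evaluate f(x).
f(-5.0092) = 8*(-5.0092)^2 + 1*(-5.0092) + 15 = 210.7275
Step 2: Evaluate g(x).
g(-5.0092) = 7*-5.0092 - 1 = -36.0644
Step 3: Compute Lagrangian.
L = 210.7275 + 12*-36.0644 = -222.0453


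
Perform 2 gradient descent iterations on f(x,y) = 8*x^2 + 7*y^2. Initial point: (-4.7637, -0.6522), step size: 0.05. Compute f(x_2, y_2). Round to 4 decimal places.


Gradient descent on f(x,y) = 8*x^2 + 7*y^2.
Starting point: (-4.7637, -0.6522), alpha = 0.05
Step 1: grad_x = 2*8*-4.7637 = -76.2192, grad_y = 2*7*-0.6522 = -9.1308
  x_1 = -4.7637 - 0.05*-76.2192 = -0.9527
  y_1 = -0.6522 - 0.05*-9.1308 = -0.1957
Step 2: grad_x = 2*8*-0.9527 = -15.2438, grad_y = 2*7*-0.1957 = -2.7392
  x_2 = -0.9527 - 0.05*-15.2438 = -0.1905
  y_2 = -0.1957 - 0.05*-2.7392 = -0.0587
f(-0.1905, -0.0587) = 8*(-0.1905)^2 + 7*(-0.0587)^2 = 0.3146


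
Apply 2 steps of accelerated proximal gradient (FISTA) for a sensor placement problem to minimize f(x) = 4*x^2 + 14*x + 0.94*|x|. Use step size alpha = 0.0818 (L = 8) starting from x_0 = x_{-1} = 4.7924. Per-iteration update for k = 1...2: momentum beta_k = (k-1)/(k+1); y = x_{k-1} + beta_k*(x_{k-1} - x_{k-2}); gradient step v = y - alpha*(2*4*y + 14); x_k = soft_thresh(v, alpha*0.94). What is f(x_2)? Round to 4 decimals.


FISTA on f(x) = 4*x^2 + 14*x + 0.94*|x|
L = 8, alpha = 0.0818
Iteration 1: beta = 0.0, y = 4.7924 + 0.0*(4.7924 - 4.7924) = 4.7924
  grad(y) = 52.3392, v = y - alpha*grad = 0.5111
  prox(v) = soft_thresh(0.5111, 0.0769) = 0.4342
Iteration 2: beta = 0.3333, y = 0.4342 + 0.3333*(0.4342 - 4.7924) = -1.0186
  grad(y) = 5.8513, v = y - alpha*grad = -1.4972
  prox(v) = soft_thresh(-1.4972, 0.0769) = -1.4203
f(x_2) = 4*(-1.4203)^2 + 14*(-1.4203) + 0.94*|-1.4203| = -10.4802


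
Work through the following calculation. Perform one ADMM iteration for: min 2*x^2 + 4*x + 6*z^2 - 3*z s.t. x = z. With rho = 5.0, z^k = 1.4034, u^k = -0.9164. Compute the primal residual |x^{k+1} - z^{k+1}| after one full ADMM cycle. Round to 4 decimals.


ADMM iteration with rho = 5.0, z^k = 1.4034, u^k = -0.9164
Step 1: x-update.
Minimize 2*x^2 + 4*x + (5.0/2)*(x - 1.4034 - 0.9164)^2
FOC: (2*2 + 5.0)*x = -4 + 5.0*(1.4034 + 0.9164)
x^{k+1} = 0.8443
Step 2: z-update.
Minimize 6*z^2 - 3*z + (5.0/2)*(0.8443 - z - 0.9164)^2
FOC: (2*6 + 5.0)*z = 3 + 5.0*(0.8443 - 0.9164)
z^{k+1} = 0.1553
Step 3: u-update.
u^{k+1} = -0.9164 + 0.8443 - 0.1553 = -0.2273
Step 4: Primal residual = |0.8443 - 0.1553| = 0.6891


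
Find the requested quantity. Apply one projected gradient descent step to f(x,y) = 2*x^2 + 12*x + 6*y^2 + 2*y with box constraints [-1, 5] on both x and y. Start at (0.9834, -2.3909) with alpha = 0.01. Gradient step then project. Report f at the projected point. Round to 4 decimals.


Step 1: Compute gradient at (0.9834, -2.3909).
grad_x = 2*2*0.9834 + 12 = 15.9336
grad_y = 2*6*-2.3909 + 2 = -26.6908
Step 2: Gradient step.
x_raw = 0.9834 - 0.01*15.9336 = 0.8241
y_raw = -2.3909 - 0.01*-26.6908 = -2.124
Step 3: Project onto [-1, 5].
x_proj = clip(0.8241) = 0.8241
y_proj = clip(-2.124) = -1.0
Step 4: Evaluate f.
f(0.8241, -1.0) = 15.2469


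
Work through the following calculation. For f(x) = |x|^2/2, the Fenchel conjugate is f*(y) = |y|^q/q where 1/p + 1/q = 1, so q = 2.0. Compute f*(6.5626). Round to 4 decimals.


The conjugate exponent q satisfies 1/p + 1/q = 1.
p = 2, so q = 2/(2 - 1) = 2.0
|y|^q = 6.5626^2.0 = 43.0677
f*(6.5626) = 43.0677 / 2.0 = 21.5339


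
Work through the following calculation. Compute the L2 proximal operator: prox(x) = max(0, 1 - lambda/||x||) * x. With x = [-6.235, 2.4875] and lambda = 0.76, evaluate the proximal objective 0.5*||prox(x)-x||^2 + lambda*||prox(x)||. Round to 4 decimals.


Step 1: Compute ||x||.
||x|| = 6.7129
Step 2: Compute scaling factor.
scale = max(0, 1 - 0.76/6.7129) = 0.8868
Step 3: prox(x) = [-5.5291, 2.2059]
||prox(x)|| = 5.9529
Step 4: Proximal objective.
0.5*||prox-x||^2 = 0.2888
lambda*||prox|| = 4.5242
Total = 4.813


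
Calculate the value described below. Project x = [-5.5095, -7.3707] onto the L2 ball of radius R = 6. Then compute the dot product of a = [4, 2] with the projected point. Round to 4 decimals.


Step 1: Compute ||x|| (intermediates to 6 decimals).
||x|| = sqrt((-5.5095)^2 + (-7.3707)^2) = 9.202272
Step 2: Project.
Since ||x|| > R, scale = R/||x|| = 6/9.202272 = 0.652013, proj(x) = scale * x
proj(x) = [-3.592266, -4.805792]
Step 3: Dot product.
a^T * proj(x) = 4*(-3.592266) + 2*(-4.805792) = -23.9806


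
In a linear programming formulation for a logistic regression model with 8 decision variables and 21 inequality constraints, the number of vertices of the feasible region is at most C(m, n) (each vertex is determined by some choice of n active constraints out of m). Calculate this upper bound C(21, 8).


Each vertex corresponds to some choice of n active constraints out of m, so the number of vertices is at most C(m, n) = m! / (n!(m-n)!).
m = 21, n = 8
Numerator: 21 * 20 * 19 * 18 * 17 * 16 * 15 * 14
Denominator: 8! = 40320
C(21, 8) = 203490


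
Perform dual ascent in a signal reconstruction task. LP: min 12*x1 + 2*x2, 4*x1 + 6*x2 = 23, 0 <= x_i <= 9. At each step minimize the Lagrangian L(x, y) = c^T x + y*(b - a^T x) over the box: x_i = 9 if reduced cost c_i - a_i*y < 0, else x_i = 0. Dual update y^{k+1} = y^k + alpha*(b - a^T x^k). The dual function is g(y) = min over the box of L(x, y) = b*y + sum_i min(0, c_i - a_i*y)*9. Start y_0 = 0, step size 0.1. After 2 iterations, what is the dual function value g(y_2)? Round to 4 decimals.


Dual ascent for LP: min 12*x1 + 2*x2, 4*x1 + 6*x2 = 23, 0 <= x_i <= 9
Step 1: y^k = 0.0, reduced costs: (12.0, 2.0)
  x^k = (0.0, 0.0), subgradient = b - a^T x = 23.0
  y^{k+1} = 0.0 + 0.1*23.0 = 2.3
Step 2: y^k = 2.3, reduced costs: (2.8, -11.8)
  x^k = (0.0, 9.0), subgradient = b - a^T x = -31.0
  y^{k+1} = 2.3 + 0.1*-31.0 = -0.8
Dual objective at y_2 = -0.8: reduced costs (15.2, 6.8), box minimizer x = (0.0, 0.0)
g(y_2) = b*y + (c1 - a1*y)*x1 + (c2 - a2*y)*x2 = 23*(-0.8) + 15.2*0.0 + 6.8*0.0 = -18.4 + 0.0 + 0.0 = -18.4


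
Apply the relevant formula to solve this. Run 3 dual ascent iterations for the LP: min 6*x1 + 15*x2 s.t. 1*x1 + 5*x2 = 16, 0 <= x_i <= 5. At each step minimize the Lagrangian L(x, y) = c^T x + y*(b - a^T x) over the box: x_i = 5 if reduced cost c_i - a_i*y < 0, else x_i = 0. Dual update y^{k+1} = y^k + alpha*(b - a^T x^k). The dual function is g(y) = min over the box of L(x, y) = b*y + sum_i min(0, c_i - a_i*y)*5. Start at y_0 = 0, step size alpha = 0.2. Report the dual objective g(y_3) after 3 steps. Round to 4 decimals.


Dual ascent for LP: min 6*x1 + 15*x2, 1*x1 + 5*x2 = 16, 0 <= x_i <= 5
Step 1: y^k = 0.0, reduced costs: (6.0, 15.0)
  x^k = (0.0, 0.0), subgradient = b - a^T x = 16.0
  y^{k+1} = 0.0 + 0.2*16.0 = 3.2
Step 2: y^k = 3.2, reduced costs: (2.8, -1.0)
  x^k = (0.0, 5.0), subgradient = b - a^T x = -9.0
  y^{k+1} = 3.2 + 0.2*-9.0 = 1.4
Step 3: y^k = 1.4, reduced costs: (4.6, 8.0)
  x^k = (0.0, 0.0), subgradient = b - a^T x = 16.0
  y^{k+1} = 1.4 + 0.2*16.0 = 4.6
Dual objective at y_3 = 4.6: reduced costs (1.4, -8.0), box minimizer x = (0.0, 5.0)
g(y_3) = b*y + (c1 - a1*y)*x1 + (c2 - a2*y)*x2 = 16*4.6 + 1.4*0.0 + (-8.0)*5.0 = 73.6 + 0.0 - 40.0 = 33.6


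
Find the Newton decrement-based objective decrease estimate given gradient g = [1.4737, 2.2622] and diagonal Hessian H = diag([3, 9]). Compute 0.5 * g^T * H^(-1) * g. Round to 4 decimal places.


Step 1: H is diagonal, so H^(-1) * g = [0.4912, 0.2514].
Step 2: g^T H^(-1) g = sum_i g_i^2 / H_ii
  = (1.4737)^2/3 + (2.2622)^2/9
  = 0.7239 + 0.5686 = 1.2925
Step 3: Objective decrease = 0.5 * g^T H^(-1) g = 0.6463


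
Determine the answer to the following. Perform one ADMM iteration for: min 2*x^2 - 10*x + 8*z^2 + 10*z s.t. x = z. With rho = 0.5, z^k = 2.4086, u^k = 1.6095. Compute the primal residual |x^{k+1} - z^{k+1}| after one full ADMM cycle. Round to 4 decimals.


ADMM iteration with rho = 0.5, z^k = 2.4086, u^k = 1.6095
Step 1: x-update.
Minimize 2*x^2 - 10*x + (0.5/2)*(x - 2.4086 + 1.6095)^2
FOC: (2*2 + 0.5)*x = 10 + 0.5*(2.4086 - 1.6095)
x^{k+1} = 2.311
Step 2: z-update.
Minimize 8*z^2 + 10*z + (0.5/2)*(2.311 - z + 1.6095)^2
FOC: (2*8 + 0.5)*z = -10 + 0.5*(2.311 + 1.6095)
z^{k+1} = -0.4873
Step 3: u-update.
u^{k+1} = 1.6095 + 2.311 + 0.4873 = 4.4078
Step 4: Primal residual = |2.311 + 0.4873| = 2.7983


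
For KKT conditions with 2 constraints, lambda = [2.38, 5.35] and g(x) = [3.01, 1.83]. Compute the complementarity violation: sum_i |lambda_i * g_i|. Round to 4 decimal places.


KKT complementary slackness check:
lambda_1 * g_1 = 2.38 * 3.01 = 7.1638
lambda_2 * g_2 = 5.35 * 1.83 = 9.7905
Total violation = 7.1638 + 9.7905 = 16.9543


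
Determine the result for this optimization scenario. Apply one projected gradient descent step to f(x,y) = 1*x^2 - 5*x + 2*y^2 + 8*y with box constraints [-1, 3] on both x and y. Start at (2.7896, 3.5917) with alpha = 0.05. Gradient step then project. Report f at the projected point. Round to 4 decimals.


Step 1: Compute gradient at (2.7896, 3.5917).
grad_x = 2*1*2.7896 - 5 = 0.5792
grad_y = 2*2*3.5917 + 8 = 22.3668
Step 2: Gradient step.
x_raw = 2.7896 - 0.05*0.5792 = 2.7606
y_raw = 3.5917 - 0.05*22.3668 = 2.4734
Step 3: Project onto [-1, 3].
x_proj = clip(2.7606) = 2.7606
y_proj = clip(2.4734) = 2.4734
Step 4: Evaluate f.
f(2.7606, 2.4734) = 25.8398


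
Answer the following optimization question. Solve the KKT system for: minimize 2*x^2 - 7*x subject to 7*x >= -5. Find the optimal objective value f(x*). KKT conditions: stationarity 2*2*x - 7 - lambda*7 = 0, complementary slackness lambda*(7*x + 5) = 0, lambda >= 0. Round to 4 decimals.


Step 1: Try lambda = 0 (constraint inactive).
Stationarity: 2*2*x - 7 = 0
x* = 7/(2*2) = 1.75
Check constraint: 7*1.75 = 12.25 >= -5 -- satisfied.
Step 2: Compute optimal value.
f(x*) = 2*1.75^2 - 7*1.75 = -6.125


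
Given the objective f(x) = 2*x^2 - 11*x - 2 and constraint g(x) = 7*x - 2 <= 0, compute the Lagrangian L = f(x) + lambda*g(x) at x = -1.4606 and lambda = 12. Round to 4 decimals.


Step 1: Evaluate f(x).
f(-1.4606) = 2*(-1.4606)^2 - 11*(-1.4606) - 2 = 18.3333
Step 2: Evaluate g(x).
g(-1.4606) = 7*-1.4606 - 2 = -12.2242
Step 3: Compute Lagrangian.
L = 18.3333 + 12*-12.2242 = -128.3571


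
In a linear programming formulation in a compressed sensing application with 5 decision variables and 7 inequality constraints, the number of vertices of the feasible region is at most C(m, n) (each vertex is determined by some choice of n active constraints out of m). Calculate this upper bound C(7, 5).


Each vertex corresponds to some choice of n active constraints out of m, so the number of vertices is at most C(m, n) = m! / (n!(m-n)!).
m = 7, n = 5
Numerator: 7 * 6 * 5 * 4 * 3
Denominator: 5! = 120
C(7, 5) = 21


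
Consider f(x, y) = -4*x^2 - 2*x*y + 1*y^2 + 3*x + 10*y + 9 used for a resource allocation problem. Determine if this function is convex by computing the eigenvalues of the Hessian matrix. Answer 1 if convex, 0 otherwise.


The Hessian of f(x,y) = -4*x^2 - 2*x*y + 1*y^2 + 3*x + 10*y + 9 is:
H = [[-8, -2], [-2, 2]]
Trace = -8 + 2 = -6
Determinant = -8*2 - (-2)^2 = -20
Discriminant = (-6)^2 - 4*-20 = 116.0
Eigenvalues: lambda_1 = -8.3852, lambda_2 = 2.3852
The function is not convex.

0


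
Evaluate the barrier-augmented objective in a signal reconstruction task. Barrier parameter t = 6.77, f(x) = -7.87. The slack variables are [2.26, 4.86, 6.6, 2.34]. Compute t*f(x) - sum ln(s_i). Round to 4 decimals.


Step 1: Compute log-barrier.
ln values: [0.8154, 1.581, 1.8871, 0.8502]
phi = -(0.8154 + 1.581 + 1.8871 + 0.8502) = -5.1336
Step 2: Compute augmented objective.
t*f(x) = 6.77*-7.87 = -53.2799
Total = -53.2799 - 5.1336 = -58.4135


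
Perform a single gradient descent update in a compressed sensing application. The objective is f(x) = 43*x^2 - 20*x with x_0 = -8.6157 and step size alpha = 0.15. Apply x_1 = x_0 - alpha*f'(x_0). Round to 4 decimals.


We compute the gradient at x_0 and apply the update.
f'(x) = 86*x - 20
f'(-8.6157) = 86*-8.6157 - 20 = -760.9502
x_1 = -8.6157 - 0.15*-760.9502 = 105.5268


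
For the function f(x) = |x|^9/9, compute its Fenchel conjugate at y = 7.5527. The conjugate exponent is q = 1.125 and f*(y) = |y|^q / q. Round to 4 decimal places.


The conjugate exponent q satisfies 1/p + 1/q = 1.
p = 9, so q = 9/(9 - 1) = 1.125
|y|^q = 7.5527^1.125 = 9.7244
f*(7.5527) = 9.7244 / 1.125 = 8.644


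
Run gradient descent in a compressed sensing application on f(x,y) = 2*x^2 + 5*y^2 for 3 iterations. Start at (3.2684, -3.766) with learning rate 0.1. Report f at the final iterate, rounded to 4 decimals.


Gradient descent on f(x,y) = 2*x^2 + 5*y^2.
Starting point: (3.2684, -3.766), alpha = 0.1
Step 1: grad_x = 2*2*3.2684 = 13.0736, grad_y = 2*5*-3.766 = -37.66
  x_1 = 3.2684 - 0.1*13.0736 = 1.961
  y_1 = -3.766 - 0.1*-37.66 = 0.0
Step 2: grad_x = 2*2*1.961 = 7.8442, grad_y = 2*5*0.0 = 0.0
  x_2 = 1.961 - 0.1*7.8442 = 1.1766
  y_2 = 0.0 - 0.1*0.0 = 0.0
Step 3: grad_x = 2*2*1.1766 = 4.7065, grad_y = 2*5*0.0 = 0.0
  x_3 = 1.1766 - 0.1*4.7065 = 0.706
  y_3 = 0.0 - 0.1*0.0 = 0.0
f(0.706, 0.0) = 2*0.706^2 + 5*0.0^2 = 0.9968


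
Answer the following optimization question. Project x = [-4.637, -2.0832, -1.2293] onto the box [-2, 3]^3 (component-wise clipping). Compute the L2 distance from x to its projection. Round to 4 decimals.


Project each component onto [-2, 3].
clip(-4.637) = -2.0, clip(-2.0832) = -2.0, clip(-1.2293) = -1.2293
Projection = [-2.0, -2.0, -1.2293]
Squared diffs: [6.9538, 0.0069, 0.0]
Distance = sqrt(6.9607) = 2.6383


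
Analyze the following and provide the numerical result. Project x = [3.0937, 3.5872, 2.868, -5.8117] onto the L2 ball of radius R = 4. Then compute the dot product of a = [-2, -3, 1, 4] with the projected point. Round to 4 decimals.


Step 1: Compute ||x|| (intermediates to 6 decimals).
||x|| = sqrt(3.0937^2 + 3.5872^2 + 2.868^2 + (-5.8117)^2) = 8.027469
Step 2: Project.
Since ||x|| > R, scale = R/||x|| = 4/8.027469 = 0.498289, proj(x) = scale * x
proj(x) = [1.541557, 1.787462, 1.429093, -2.895906]
Step 3: Dot product.
a^T * proj(x) = -2*1.541557 - 3*1.787462 + 1*1.429093 + 4*(-2.895906) = -18.6


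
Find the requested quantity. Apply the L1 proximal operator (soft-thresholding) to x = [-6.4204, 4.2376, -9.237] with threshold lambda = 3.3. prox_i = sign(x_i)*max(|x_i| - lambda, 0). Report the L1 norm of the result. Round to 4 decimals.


Soft-thresholding with lambda = 3.3:
prox(-6.4204) = sign(-6.4204)*max(|-6.4204| - 3.3, 0) = -3.1204
prox(4.2376) = sign(4.2376)*max(|4.2376| - 3.3, 0) = 0.9376
prox(-9.237) = sign(-9.237)*max(|-9.237| - 3.3, 0) = -5.937
prox(x) = [-3.1204, 0.9376, -5.937]
||prox(x)||_1 = 3.1204 + 0.9376 + 5.937 = 9.995


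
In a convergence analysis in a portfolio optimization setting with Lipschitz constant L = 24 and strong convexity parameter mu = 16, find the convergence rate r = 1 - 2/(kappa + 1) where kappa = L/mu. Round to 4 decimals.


Step 1: Compute the condition number.
kappa = L/mu = 24/16 = 1.5
Step 2: Compute the convergence rate.
r = 1 - 2/(kappa + 1) = 1 - 2*mu/(L + mu) = (L - mu)/(L + mu) = 8/40 = 0.2


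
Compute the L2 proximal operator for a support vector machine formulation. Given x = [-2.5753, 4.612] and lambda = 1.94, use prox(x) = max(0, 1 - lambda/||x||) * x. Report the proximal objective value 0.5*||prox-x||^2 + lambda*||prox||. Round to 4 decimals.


Step 1: Compute ||x||.
||x|| = 5.2823
Step 2: Compute scaling factor.
scale = max(0, 1 - 1.94/5.2823) = 0.6327
Step 3: prox(x) = [-1.6295, 2.9182]
||prox(x)|| = 3.3423
Step 4: Proximal objective.
0.5*||prox-x||^2 = 1.8818
lambda*||prox|| = 6.4841
Total = 8.3659


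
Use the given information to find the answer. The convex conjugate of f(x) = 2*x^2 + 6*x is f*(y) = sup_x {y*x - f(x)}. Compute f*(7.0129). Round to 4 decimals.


f*(y) = sup_x {y*x - a*x^2 - b*x} = sup_x {(y-b)*x - a*x^2}
FOC: (y - b) - 2a*x = 0 => x* = (y - b)/(2a)
x* = (7.0129 - 6)/(2*2) = 0.2532
f*(7.0129) = (y-b)^2/(4a) = (7.0129 - 6)^2/(4*2)
= 1.026/8 = 0.1282


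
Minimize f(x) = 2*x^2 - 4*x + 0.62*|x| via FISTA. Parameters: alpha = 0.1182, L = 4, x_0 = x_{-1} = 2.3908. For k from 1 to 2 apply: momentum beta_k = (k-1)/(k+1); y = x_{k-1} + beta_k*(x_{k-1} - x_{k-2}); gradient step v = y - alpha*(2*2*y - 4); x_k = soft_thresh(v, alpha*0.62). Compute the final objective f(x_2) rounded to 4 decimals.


FISTA on f(x) = 2*x^2 - 4*x + 0.62*|x|
L = 4, alpha = 0.1182
Iteration 1: beta = 0.0, y = 2.3908 + 0.0*(2.3908 - 2.3908) = 2.3908
  grad(y) = 5.5632, v = y - alpha*grad = 1.7332
  prox(v) = soft_thresh(1.7332, 0.0733) = 1.6599
Iteration 2: beta = 0.3333, y = 1.6599 + 0.3333*(1.6599 - 2.3908) = 1.4163
  grad(y) = 1.6653, v = y - alpha*grad = 1.2195
  prox(v) = soft_thresh(1.2195, 0.0733) = 1.1462
f(x_2) = 2*1.1462^2 - 4*1.1462 + 0.62*|1.1462| = -1.2466


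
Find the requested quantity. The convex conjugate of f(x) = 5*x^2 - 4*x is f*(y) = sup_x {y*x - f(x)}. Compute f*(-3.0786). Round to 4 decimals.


f*(y) = sup_x {y*x - a*x^2 - b*x} = sup_x {(y-b)*x - a*x^2}
FOC: (y - b) - 2a*x = 0 => x* = (y - b)/(2a)
x* = (-3.0786 + 4)/(2*5) = 0.0921
f*(-3.0786) = (y-b)^2/(4a) = (-3.0786 + 4)^2/(4*5)
= 0.849/20 = 0.0424


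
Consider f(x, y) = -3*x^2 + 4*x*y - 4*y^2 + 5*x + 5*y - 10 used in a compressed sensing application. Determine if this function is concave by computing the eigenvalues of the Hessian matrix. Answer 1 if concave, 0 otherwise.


The Hessian of f(x,y) = -3*x^2 + 4*x*y - 4*y^2 + 5*x + 5*y - 10 is:
H = [[-6, 4], [4, -8]]
Trace = -6 - 8 = -14
Determinant = -6*-8 - (4)^2 = 32
Discriminant = (-14)^2 - 4*32 = 68.0
Eigenvalues: lambda_1 = -11.1231, lambda_2 = -2.8769
The function is concave.

1


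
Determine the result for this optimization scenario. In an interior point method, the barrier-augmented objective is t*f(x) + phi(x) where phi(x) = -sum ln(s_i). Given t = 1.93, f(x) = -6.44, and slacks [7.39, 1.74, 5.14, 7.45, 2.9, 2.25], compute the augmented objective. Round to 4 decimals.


Step 1: Compute log-barrier.
ln values: [2.0001, 0.5539, 1.6371, 2.0082, 1.0647, 0.8109]
phi = -(2.0001 + 0.5539 + 1.6371 + 2.0082 + 1.0647 + 0.8109) = -8.0749
Step 2: Compute augmented objective.
t*f(x) = 1.93*-6.44 = -12.4292
Total = -12.4292 - 8.0749 = -20.5041


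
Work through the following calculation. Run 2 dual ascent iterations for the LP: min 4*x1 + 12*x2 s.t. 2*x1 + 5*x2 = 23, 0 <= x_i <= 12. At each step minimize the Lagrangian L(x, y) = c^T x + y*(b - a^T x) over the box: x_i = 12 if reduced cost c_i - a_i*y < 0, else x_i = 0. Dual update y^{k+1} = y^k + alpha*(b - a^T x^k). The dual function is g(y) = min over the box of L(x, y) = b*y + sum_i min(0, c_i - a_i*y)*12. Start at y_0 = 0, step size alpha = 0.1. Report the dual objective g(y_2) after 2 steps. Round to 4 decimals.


Dual ascent for LP: min 4*x1 + 12*x2, 2*x1 + 5*x2 = 23, 0 <= x_i <= 12
Step 1: y^k = 0.0, reduced costs: (4.0, 12.0)
  x^k = (0.0, 0.0), subgradient = b - a^T x = 23.0
  y^{k+1} = 0.0 + 0.1*23.0 = 2.3
Step 2: y^k = 2.3, reduced costs: (-0.6, 0.5)
  x^k = (12.0, 0.0), subgradient = b - a^T x = -1.0
  y^{k+1} = 2.3 + 0.1*-1.0 = 2.2
Dual objective at y_2 = 2.2: reduced costs (-0.4, 1.0), box minimizer x = (12.0, 0.0)
g(y_2) = b*y + (c1 - a1*y)*x1 + (c2 - a2*y)*x2 = 23*2.2 + (-0.4)*12.0 + 1.0*0.0 = 50.6 - 4.8 + 0.0 = 45.8


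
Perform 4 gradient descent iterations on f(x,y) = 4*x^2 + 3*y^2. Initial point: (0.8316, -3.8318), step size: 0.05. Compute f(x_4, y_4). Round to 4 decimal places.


Gradient descent on f(x,y) = 4*x^2 + 3*y^2.
Starting point: (0.8316, -3.8318), alpha = 0.05
Step 1: grad_x = 2*4*0.8316 = 6.6528, grad_y = 2*3*-3.8318 = -22.9908
  x_1 = 0.8316 - 0.05*6.6528 = 0.499
  y_1 = -3.8318 - 0.05*-22.9908 = -2.6823
Step 2: grad_x = 2*4*0.499 = 3.9917, grad_y = 2*3*-2.6823 = -16.0936
  x_2 = 0.499 - 0.05*3.9917 = 0.2994
  y_2 = -2.6823 - 0.05*-16.0936 = -1.8776
Step 3: grad_x = 2*4*0.2994 = 2.395, grad_y = 2*3*-1.8776 = -11.2655
  x_3 = 0.2994 - 0.05*2.395 = 0.1796
  y_3 = -1.8776 - 0.05*-11.2655 = -1.3143
Step 4: grad_x = 2*4*0.1796 = 1.437, grad_y = 2*3*-1.3143 = -7.8858
  x_4 = 0.1796 - 0.05*1.437 = 0.1078
  y_4 = -1.3143 - 0.05*-7.8858 = -0.92
f(0.1078, -0.92) = 4*0.1078^2 + 3*(-0.92)^2 = 2.5857


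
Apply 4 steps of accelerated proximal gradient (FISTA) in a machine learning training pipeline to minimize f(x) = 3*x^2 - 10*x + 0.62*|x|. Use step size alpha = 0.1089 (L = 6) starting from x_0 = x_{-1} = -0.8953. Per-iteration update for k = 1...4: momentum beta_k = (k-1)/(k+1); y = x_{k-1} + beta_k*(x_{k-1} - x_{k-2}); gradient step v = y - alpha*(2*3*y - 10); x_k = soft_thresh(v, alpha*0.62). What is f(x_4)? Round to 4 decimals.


FISTA on f(x) = 3*x^2 - 10*x + 0.62*|x|
L = 6, alpha = 0.1089
Iteration 1: beta = 0.0, y = -0.8953 + 0.0*(-0.8953 + 0.8953) = -0.8953
  grad(y) = -15.3718, v = y - alpha*grad = 0.7787
  prox(v) = soft_thresh(0.7787, 0.0675) = 0.7112
Iteration 2: beta = 0.3333, y = 0.7112 + 0.3333*(0.7112 + 0.8953) = 1.2467
  grad(y) = -2.52, v = y - alpha*grad = 1.5211
  prox(v) = soft_thresh(1.5211, 0.0675) = 1.4536
Iteration 3: beta = 0.5, y = 1.4536 + 0.5*(1.4536 - 0.7112) = 1.8248
  grad(y) = 0.9487, v = y - alpha*grad = 1.7215
  prox(v) = soft_thresh(1.7215, 0.0675) = 1.6539
Iteration 4: beta = 0.6, y = 1.6539 + 0.6*(1.6539 - 1.4536) = 1.7742
  grad(y) = 0.645, v = y - alpha*grad = 1.7039
  prox(v) = soft_thresh(1.7039, 0.0675) = 1.6364
f(x_4) = 3*1.6364^2 - 10*1.6364 + 0.62*|1.6364| = -7.316


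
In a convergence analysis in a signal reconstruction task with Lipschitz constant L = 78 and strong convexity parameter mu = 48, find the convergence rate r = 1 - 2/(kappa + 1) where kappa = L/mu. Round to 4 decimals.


Step 1: Compute the condition number.
kappa = L/mu = 78/48 = 1.625
Step 2: Compute the convergence rate.
r = 1 - 2/(kappa + 1) = 1 - 2*mu/(L + mu) = (L - mu)/(L + mu) = 30/126 = 0.2381


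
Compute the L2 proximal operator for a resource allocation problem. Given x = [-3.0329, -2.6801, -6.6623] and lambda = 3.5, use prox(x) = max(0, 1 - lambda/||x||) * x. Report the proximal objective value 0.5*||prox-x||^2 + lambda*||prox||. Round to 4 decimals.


Step 1: Compute ||x||.
||x|| = 7.7954
Step 2: Compute scaling factor.
scale = max(0, 1 - 3.5/7.7954) = 0.551
Step 3: prox(x) = [-1.6712, -1.4768, -3.671]
||prox(x)|| = 4.2954
Step 4: Proximal objective.
0.5*||prox-x||^2 = 6.125
lambda*||prox|| = 15.0339
Total = 21.1588


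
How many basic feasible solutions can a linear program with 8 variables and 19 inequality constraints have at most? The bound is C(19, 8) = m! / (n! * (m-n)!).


Each vertex corresponds to some choice of n active constraints out of m, so the number of vertices is at most C(m, n) = m! / (n!(m-n)!).
m = 19, n = 8
Numerator: 19 * 18 * 17 * 16 * 15 * 14 * 13 * 12
Denominator: 8! = 40320
C(19, 8) = 75582


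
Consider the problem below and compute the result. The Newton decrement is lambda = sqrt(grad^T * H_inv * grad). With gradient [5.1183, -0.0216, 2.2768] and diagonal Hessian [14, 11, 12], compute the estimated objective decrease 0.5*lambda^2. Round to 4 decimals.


Step 1: H is diagonal, so H^(-1) * g = [0.3656, -0.002, 0.1897].
Step 2: g^T H^(-1) g = sum_i g_i^2 / H_ii
  = (5.1183)^2/14 + (-0.0216)^2/11 + (2.2768)^2/12
  = 1.8712 + 0.0 + 0.432 = 2.3032
Step 3: Objective decrease = 0.5 * g^T H^(-1) g = 1.1516


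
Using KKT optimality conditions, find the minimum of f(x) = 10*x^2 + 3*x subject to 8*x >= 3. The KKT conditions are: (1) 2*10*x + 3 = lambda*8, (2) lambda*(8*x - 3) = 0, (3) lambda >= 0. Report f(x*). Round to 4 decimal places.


Step 1: Try lambda = 0 (constraint inactive).
x_unc = -3/(2*10) = -0.15
Check: 8*-0.15 = -1.2 < 3 -- violated!
Step 2: Constraint must be active: 8*x = 3
x* = 3/8 = 0.375
lambda = (2*10*0.375 + 3)/8 = 1.3125
Step 3: Compute optimal value.
f(x*) = 10*0.375^2 + 3*0.375 = 2.5313


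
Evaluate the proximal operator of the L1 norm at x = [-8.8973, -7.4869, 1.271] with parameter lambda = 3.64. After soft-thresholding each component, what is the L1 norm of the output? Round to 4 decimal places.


Soft-thresholding with lambda = 3.64:
prox(-8.8973) = sign(-8.8973)*max(|-8.8973| - 3.64, 0) = -5.2573
prox(-7.4869) = sign(-7.4869)*max(|-7.4869| - 3.64, 0) = -3.8469
prox(1.271) = sign(1.271)*max(|1.271| - 3.64, 0) = 0.0
prox(x) = [-5.2573, -3.8469, 0.0]
||prox(x)||_1 = 5.2573 + 3.8469 + 0.0 = 9.1042


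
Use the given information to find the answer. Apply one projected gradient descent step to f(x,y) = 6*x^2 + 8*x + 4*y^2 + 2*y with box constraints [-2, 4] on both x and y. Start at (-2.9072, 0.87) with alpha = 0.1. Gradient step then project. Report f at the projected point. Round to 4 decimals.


Step 1: Compute gradient at (-2.9072, 0.87).
grad_x = 2*6*-2.9072 + 8 = -26.8864
grad_y = 2*4*0.87 + 2 = 8.96
Step 2: Gradient step.
x_raw = -2.9072 - 0.1*-26.8864 = -0.2186
y_raw = 0.87 - 0.1*8.96 = -0.026
Step 3: Project onto [-2, 4].
x_proj = clip(-0.2186) = -0.2186
y_proj = clip(-0.026) = -0.026
Step 4: Evaluate f.
f(-0.2186, -0.026) = -1.5112


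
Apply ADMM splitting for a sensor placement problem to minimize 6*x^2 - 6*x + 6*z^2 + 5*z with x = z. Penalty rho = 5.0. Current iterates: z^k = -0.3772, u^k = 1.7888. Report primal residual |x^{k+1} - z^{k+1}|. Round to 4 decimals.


ADMM iteration with rho = 5.0, z^k = -0.3772, u^k = 1.7888
Step 1: x-update.
Minimize 6*x^2 - 6*x + (5.0/2)*(x + 0.3772 + 1.7888)^2
FOC: (2*6 + 5.0)*x = 6 + 5.0*(-0.3772 - 1.7888)
x^{k+1} = -0.2841
Step 2: z-update.
Minimize 6*z^2 + 5*z + (5.0/2)*(-0.2841 - z + 1.7888)^2
FOC: (2*6 + 5.0)*z = -5 + 5.0*(-0.2841 + 1.7888)
z^{k+1} = 0.1484
Step 3: u-update.
u^{k+1} = 1.7888 - 0.2841 - 0.1484 = 1.3562
Step 4: Primal residual = |-0.2841 - 0.1484| = 0.4326


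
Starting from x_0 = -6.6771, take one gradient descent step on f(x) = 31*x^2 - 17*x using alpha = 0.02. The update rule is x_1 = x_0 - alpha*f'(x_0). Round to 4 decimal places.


We compute the gradient at x_0 and apply the update.
f'(x) = 62*x - 17
f'(-6.6771) = 62*-6.6771 - 17 = -430.9802
x_1 = -6.6771 - 0.02*-430.9802 = 1.9425


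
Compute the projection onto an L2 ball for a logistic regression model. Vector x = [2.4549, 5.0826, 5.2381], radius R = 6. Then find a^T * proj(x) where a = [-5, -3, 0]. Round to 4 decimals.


Step 1: Compute ||x|| (intermediates to 6 decimals).
||x|| = sqrt(2.4549^2 + 5.0826^2 + 5.2381^2) = 7.700458
Step 2: Project.
Since ||x|| > R, scale = R/||x|| = 6/7.700458 = 0.779174, proj(x) = scale * x
proj(x) = [1.912794, 3.96023, 4.081391]
Step 3: Dot product.
a^T * proj(x) = -5*1.912794 - 3*3.96023 + 0*4.081391 = -21.4447


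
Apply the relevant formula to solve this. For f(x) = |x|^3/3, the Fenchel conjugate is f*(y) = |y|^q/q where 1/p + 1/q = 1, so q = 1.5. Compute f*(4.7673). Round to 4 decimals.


The conjugate exponent q satisfies 1/p + 1/q = 1.
p = 3, so q = 3/(3 - 1) = 1.5
|y|^q = 4.7673^1.5 = 10.409
f*(4.7673) = 10.409 / 1.5 = 6.9393


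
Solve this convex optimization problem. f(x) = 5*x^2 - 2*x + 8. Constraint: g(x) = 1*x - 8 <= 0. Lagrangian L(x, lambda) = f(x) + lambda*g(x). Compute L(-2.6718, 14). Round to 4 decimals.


Step 1: Evaluate f(x).
f(-2.6718) = 5*(-2.6718)^2 - 2*(-2.6718) + 8 = 49.0362
Step 2: Evaluate g(x).
g(-2.6718) = 1*-2.6718 - 8 = -10.6718
Step 3: Compute Lagrangian.
L = 49.0362 + 14*-10.6718 = -100.369


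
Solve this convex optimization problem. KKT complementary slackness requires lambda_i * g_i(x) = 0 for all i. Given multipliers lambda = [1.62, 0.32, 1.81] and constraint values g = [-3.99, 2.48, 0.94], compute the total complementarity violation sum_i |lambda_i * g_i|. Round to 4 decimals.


KKT complementary slackness check:
lambda_1 * g_1 = 1.62 * -3.99 = -6.4638
lambda_2 * g_2 = 0.32 * 2.48 = 0.7936
lambda_3 * g_3 = 1.81 * 0.94 = 1.7014
Total violation = 6.4638 + 0.7936 + 1.7014 = 8.9588


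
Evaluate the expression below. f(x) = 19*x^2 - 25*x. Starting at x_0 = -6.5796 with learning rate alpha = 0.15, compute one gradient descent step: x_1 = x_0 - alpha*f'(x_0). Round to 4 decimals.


We compute the gradient at x_0 and apply the update.
f'(x) = 38*x - 25
f'(-6.5796) = 38*-6.5796 - 25 = -275.0248
x_1 = -6.5796 - 0.15*-275.0248 = 34.6741


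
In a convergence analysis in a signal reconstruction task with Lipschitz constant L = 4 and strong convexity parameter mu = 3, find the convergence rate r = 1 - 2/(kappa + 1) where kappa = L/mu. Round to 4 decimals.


Step 1: Compute the condition number.
kappa = L/mu = 4/3 = 1.3333
Step 2: Compute the convergence rate.
r = 1 - 2/(kappa + 1) = 1 - 2*mu/(L + mu) = (L - mu)/(L + mu) = 1/7 = 0.1429


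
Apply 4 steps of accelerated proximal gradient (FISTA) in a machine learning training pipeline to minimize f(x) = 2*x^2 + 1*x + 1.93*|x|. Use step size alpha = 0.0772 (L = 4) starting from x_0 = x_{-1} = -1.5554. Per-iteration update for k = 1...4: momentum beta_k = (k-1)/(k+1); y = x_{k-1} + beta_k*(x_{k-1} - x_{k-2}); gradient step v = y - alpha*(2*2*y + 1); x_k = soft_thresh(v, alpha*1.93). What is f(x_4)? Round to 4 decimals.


FISTA on f(x) = 2*x^2 + 1*x + 1.93*|x|
L = 4, alpha = 0.0772
Iteration 1: beta = 0.0, y = -1.5554 + 0.0*(-1.5554 + 1.5554) = -1.5554
  grad(y) = -5.2216, v = y - alpha*grad = -1.1523
  prox(v) = soft_thresh(-1.1523, 0.149) = -1.0033
Iteration 2: beta = 0.3333, y = -1.0033 + 0.3333*(-1.0033 + 1.5554) = -0.8193
  grad(y) = -2.277, v = y - alpha*grad = -0.6435
  prox(v) = soft_thresh(-0.6435, 0.149) = -0.4945
Iteration 3: beta = 0.5, y = -0.4945 + 0.5*(-0.4945 + 1.0033) = -0.2401
  grad(y) = 0.0397, v = y - alpha*grad = -0.2431
  prox(v) = soft_thresh(-0.2431, 0.149) = -0.0941
Iteration 4: beta = 0.6, y = -0.0941 + 0.6*(-0.0941 + 0.4945) = 0.1461
  grad(y) = 1.5843, v = y - alpha*grad = 0.0238
  prox(v) = soft_thresh(0.0238, 0.149) = 0.0
f(x_4) = 2*0.0^2 + 1*0.0 + 1.93*|0.0| = 0.0


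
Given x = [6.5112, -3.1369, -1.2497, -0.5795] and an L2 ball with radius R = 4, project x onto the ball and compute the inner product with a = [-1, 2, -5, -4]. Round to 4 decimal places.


Step 1: Compute ||x|| (intermediates to 6 decimals).
||x|| = sqrt(6.5112^2 + (-3.1369)^2 + (-1.2497)^2 + (-0.5795)^2) = 7.357543
Step 2: Project.
Since ||x|| > R, scale = R/||x|| = 4/7.357543 = 0.54366, proj(x) = scale * x
proj(x) = [3.539879, -1.705407, -0.679412, -0.315051]
Step 3: Dot product.
a^T * proj(x) = -1*3.539879 + 2*(-1.705407) - 5*(-0.679412) - 4*(-0.315051) = -2.2934


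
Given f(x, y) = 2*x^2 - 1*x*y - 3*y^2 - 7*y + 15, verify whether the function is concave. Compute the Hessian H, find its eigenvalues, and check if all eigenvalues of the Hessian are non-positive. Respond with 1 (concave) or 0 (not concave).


The Hessian of f(x,y) = 2*x^2 - 1*x*y - 3*y^2 - 7*y + 15 is:
H = [[4, -1], [-1, -6]]
Trace = 4 - 6 = -2
Determinant = 4*-6 - (-1)^2 = -25
Discriminant = (-2)^2 - 4*-25 = 104.0
Eigenvalues: lambda_1 = -6.099, lambda_2 = 4.099
The function is not concave.

0
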